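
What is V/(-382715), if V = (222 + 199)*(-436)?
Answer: 183556/382715 ≈ 0.47962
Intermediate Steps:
V = -183556 (V = 421*(-436) = -183556)
V/(-382715) = -183556/(-382715) = -183556*(-1/382715) = 183556/382715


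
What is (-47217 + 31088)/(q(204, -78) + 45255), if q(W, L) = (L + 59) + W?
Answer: -16129/45440 ≈ -0.35495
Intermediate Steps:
q(W, L) = 59 + L + W (q(W, L) = (59 + L) + W = 59 + L + W)
(-47217 + 31088)/(q(204, -78) + 45255) = (-47217 + 31088)/((59 - 78 + 204) + 45255) = -16129/(185 + 45255) = -16129/45440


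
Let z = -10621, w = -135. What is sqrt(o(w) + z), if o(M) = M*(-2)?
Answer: I*sqrt(10351) ≈ 101.74*I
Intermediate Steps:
o(M) = -2*M
sqrt(o(w) + z) = sqrt(-2*(-135) - 10621) = sqrt(270 - 10621) = sqrt(-10351) = I*sqrt(10351)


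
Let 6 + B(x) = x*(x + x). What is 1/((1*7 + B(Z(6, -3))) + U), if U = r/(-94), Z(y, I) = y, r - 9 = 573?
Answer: 47/3140 ≈ 0.014968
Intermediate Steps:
r = 582 (r = 9 + 573 = 582)
B(x) = -6 + 2*x**2 (B(x) = -6 + x*(x + x) = -6 + x*(2*x) = -6 + 2*x**2)
U = -291/47 (U = 582/(-94) = 582*(-1/94) = -291/47 ≈ -6.1915)
1/((1*7 + B(Z(6, -3))) + U) = 1/((1*7 + (-6 + 2*6**2)) - 291/47) = 1/((7 + (-6 + 2*36)) - 291/47) = 1/((7 + (-6 + 72)) - 291/47) = 1/((7 + 66) - 291/47) = 1/(73 - 291/47) = 1/(3140/47) = 47/3140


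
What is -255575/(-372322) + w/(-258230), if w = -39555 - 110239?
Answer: 60884366959/48072355030 ≈ 1.2665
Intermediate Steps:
w = -149794
-255575/(-372322) + w/(-258230) = -255575/(-372322) - 149794/(-258230) = -255575*(-1/372322) - 149794*(-1/258230) = 255575/372322 + 74897/129115 = 60884366959/48072355030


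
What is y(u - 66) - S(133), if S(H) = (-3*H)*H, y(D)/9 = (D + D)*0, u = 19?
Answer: 53067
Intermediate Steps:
y(D) = 0 (y(D) = 9*((D + D)*0) = 9*((2*D)*0) = 9*0 = 0)
S(H) = -3*H²
y(u - 66) - S(133) = 0 - (-3)*133² = 0 - (-3)*17689 = 0 - 1*(-53067) = 0 + 53067 = 53067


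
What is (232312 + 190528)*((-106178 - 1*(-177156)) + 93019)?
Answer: 69344491480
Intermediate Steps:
(232312 + 190528)*((-106178 - 1*(-177156)) + 93019) = 422840*((-106178 + 177156) + 93019) = 422840*(70978 + 93019) = 422840*163997 = 69344491480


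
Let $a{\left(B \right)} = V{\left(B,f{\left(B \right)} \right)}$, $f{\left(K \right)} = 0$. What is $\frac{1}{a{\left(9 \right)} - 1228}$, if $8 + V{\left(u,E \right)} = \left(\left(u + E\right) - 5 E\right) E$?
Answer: $- \frac{1}{1236} \approx -0.00080906$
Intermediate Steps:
$V{\left(u,E \right)} = -8 + E \left(u - 4 E\right)$ ($V{\left(u,E \right)} = -8 + \left(\left(u + E\right) - 5 E\right) E = -8 + \left(\left(E + u\right) - 5 E\right) E = -8 + \left(u - 4 E\right) E = -8 + E \left(u - 4 E\right)$)
$a{\left(B \right)} = -8$ ($a{\left(B \right)} = -8 - 4 \cdot 0^{2} + 0 B = -8 - 0 + 0 = -8 + 0 + 0 = -8$)
$\frac{1}{a{\left(9 \right)} - 1228} = \frac{1}{-8 - 1228} = \frac{1}{-1236} = - \frac{1}{1236}$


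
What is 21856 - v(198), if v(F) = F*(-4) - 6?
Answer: 22654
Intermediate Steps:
v(F) = -6 - 4*F (v(F) = -4*F - 6 = -6 - 4*F)
21856 - v(198) = 21856 - (-6 - 4*198) = 21856 - (-6 - 792) = 21856 - 1*(-798) = 21856 + 798 = 22654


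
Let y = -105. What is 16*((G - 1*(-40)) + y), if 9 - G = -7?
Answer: -784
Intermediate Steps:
G = 16 (G = 9 - 1*(-7) = 9 + 7 = 16)
16*((G - 1*(-40)) + y) = 16*((16 - 1*(-40)) - 105) = 16*((16 + 40) - 105) = 16*(56 - 105) = 16*(-49) = -784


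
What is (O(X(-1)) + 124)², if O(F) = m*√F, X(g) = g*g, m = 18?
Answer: 20164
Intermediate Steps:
X(g) = g²
O(F) = 18*√F
(O(X(-1)) + 124)² = (18*√((-1)²) + 124)² = (18*√1 + 124)² = (18*1 + 124)² = (18 + 124)² = 142² = 20164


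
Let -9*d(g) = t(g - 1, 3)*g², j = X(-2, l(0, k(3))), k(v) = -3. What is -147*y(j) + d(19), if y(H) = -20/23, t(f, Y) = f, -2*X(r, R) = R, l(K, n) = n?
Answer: -13666/23 ≈ -594.17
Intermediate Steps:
X(r, R) = -R/2
j = 3/2 (j = -½*(-3) = 3/2 ≈ 1.5000)
y(H) = -20/23 (y(H) = -20*1/23 = -20/23)
d(g) = -g²*(-1 + g)/9 (d(g) = -(g - 1)*g²/9 = -(-1 + g)*g²/9 = -g²*(-1 + g)/9)
-147*y(j) + d(19) = -147*(-20/23) + (⅑)*19²*(1 - 1*19) = 2940/23 + (⅑)*361*(1 - 19) = 2940/23 + (⅑)*361*(-18) = 2940/23 - 722 = -13666/23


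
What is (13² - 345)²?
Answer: 30976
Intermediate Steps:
(13² - 345)² = (169 - 345)² = (-176)² = 30976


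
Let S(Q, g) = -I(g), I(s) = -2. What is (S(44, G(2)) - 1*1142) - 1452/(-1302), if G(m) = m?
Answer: -247138/217 ≈ -1138.9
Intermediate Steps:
S(Q, g) = 2 (S(Q, g) = -1*(-2) = 2)
(S(44, G(2)) - 1*1142) - 1452/(-1302) = (2 - 1*1142) - 1452/(-1302) = (2 - 1142) - 1452*(-1/1302) = -1140 + 242/217 = -247138/217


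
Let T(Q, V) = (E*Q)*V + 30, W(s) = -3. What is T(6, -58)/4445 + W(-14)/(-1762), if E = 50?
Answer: -6118521/1566418 ≈ -3.9061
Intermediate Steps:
T(Q, V) = 30 + 50*Q*V (T(Q, V) = (50*Q)*V + 30 = 50*Q*V + 30 = 30 + 50*Q*V)
T(6, -58)/4445 + W(-14)/(-1762) = (30 + 50*6*(-58))/4445 - 3/(-1762) = (30 - 17400)*(1/4445) - 3*(-1/1762) = -17370*1/4445 + 3/1762 = -3474/889 + 3/1762 = -6118521/1566418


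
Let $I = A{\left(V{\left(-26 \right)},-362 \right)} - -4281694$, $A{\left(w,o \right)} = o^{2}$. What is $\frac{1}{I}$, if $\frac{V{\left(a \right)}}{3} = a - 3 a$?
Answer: $\frac{1}{4412738} \approx 2.2662 \cdot 10^{-7}$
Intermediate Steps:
$V{\left(a \right)} = - 6 a$ ($V{\left(a \right)} = 3 \left(a - 3 a\right) = 3 \left(- 2 a\right) = - 6 a$)
$I = 4412738$ ($I = \left(-362\right)^{2} - -4281694 = 131044 + 4281694 = 4412738$)
$\frac{1}{I} = \frac{1}{4412738}$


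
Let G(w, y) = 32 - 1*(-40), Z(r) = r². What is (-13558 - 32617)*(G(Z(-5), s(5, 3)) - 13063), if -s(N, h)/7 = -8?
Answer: 599859425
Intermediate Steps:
s(N, h) = 56 (s(N, h) = -7*(-8) = 56)
G(w, y) = 72 (G(w, y) = 32 + 40 = 72)
(-13558 - 32617)*(G(Z(-5), s(5, 3)) - 13063) = (-13558 - 32617)*(72 - 13063) = -46175*(-12991) = 599859425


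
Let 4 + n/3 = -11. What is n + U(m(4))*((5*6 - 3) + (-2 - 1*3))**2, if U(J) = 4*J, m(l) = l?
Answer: 7699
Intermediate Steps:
n = -45 (n = -12 + 3*(-11) = -12 - 33 = -45)
n + U(m(4))*((5*6 - 3) + (-2 - 1*3))**2 = -45 + (4*4)*((5*6 - 3) + (-2 - 1*3))**2 = -45 + 16*((30 - 3) + (-2 - 3))**2 = -45 + 16*(27 - 5)**2 = -45 + 16*22**2 = -45 + 16*484 = -45 + 7744 = 7699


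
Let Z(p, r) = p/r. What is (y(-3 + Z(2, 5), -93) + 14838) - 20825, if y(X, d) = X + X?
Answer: -29961/5 ≈ -5992.2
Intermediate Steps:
y(X, d) = 2*X
(y(-3 + Z(2, 5), -93) + 14838) - 20825 = (2*(-3 + 2/5) + 14838) - 20825 = (2*(-13/5) + 14838) - 20825 = (-26/5 + 14838) - 20825 = 74164/5 - 20825 = -29961/5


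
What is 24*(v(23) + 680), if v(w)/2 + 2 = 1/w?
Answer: 373200/23 ≈ 16226.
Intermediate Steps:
v(w) = -4 + 2/w
24*(v(23) + 680) = 24*((-4 + 2/23) + 680) = 24*(-90/23 + 680) = 24*(15550/23) = 373200/23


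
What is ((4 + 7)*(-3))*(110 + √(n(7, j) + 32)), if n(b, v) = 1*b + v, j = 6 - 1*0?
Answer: -3630 - 99*√5 ≈ -3851.4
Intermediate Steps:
j = 6 (j = 6 + 0 = 6)
n(b, v) = b + v
((4 + 7)*(-3))*(110 + √(n(7, j) + 32)) = ((4 + 7)*(-3))*(110 + √((7 + 6) + 32)) = (11*(-3))*(110 + √(13 + 32)) = -33*(110 + √45) = -33*(110 + 3*√5) = -3630 - 99*√5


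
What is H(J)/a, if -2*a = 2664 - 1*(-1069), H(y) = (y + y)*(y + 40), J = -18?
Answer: 1584/3733 ≈ 0.42432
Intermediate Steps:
H(y) = 2*y*(40 + y) (H(y) = (2*y)*(40 + y) = 2*y*(40 + y))
a = -3733/2 (a = -(2664 - 1*(-1069))/2 = -(2664 + 1069)/2 = -½*3733 = -3733/2 ≈ -1866.5)
H(J)/a = (2*(-18)*(40 - 18))/(-3733/2) = (2*(-18)*22)*(-2/3733) = -792*(-2/3733) = 1584/3733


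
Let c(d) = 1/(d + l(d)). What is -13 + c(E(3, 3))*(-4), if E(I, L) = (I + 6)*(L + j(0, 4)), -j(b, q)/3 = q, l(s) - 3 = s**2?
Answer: -84283/6483 ≈ -13.001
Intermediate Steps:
l(s) = 3 + s**2
j(b, q) = -3*q
E(I, L) = (-12 + L)*(6 + I) (E(I, L) = (I + 6)*(L - 3*4) = (6 + I)*(L - 12) = (6 + I)*(-12 + L) = (-12 + L)*(6 + I))
c(d) = 1/(3 + d + d**2) (c(d) = 1/(d + (3 + d**2)) = 1/(3 + d + d**2))
-13 + c(E(3, 3))*(-4) = -13 - 4/(3 + (-72 - 12*3 + 6*3 + 3*3) + (-72 - 12*3 + 6*3 + 3*3)**2) = -13 - 4/(3 + (-72 - 36 + 18 + 9) + (-72 - 36 + 18 + 9)**2) = -13 - 4/(3 - 81 + (-81)**2) = -13 - 4/(3 - 81 + 6561) = -13 - 4/6483 = -84283/6483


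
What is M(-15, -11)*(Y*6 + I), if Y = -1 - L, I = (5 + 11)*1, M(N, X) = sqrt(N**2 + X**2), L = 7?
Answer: -32*sqrt(346) ≈ -595.23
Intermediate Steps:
I = 16 (I = 16*1 = 16)
Y = -8 (Y = -1 - 1*7 = -1 - 7 = -8)
M(-15, -11)*(Y*6 + I) = sqrt((-15)**2 + (-11)**2)*(-8*6 + 16) = sqrt(225 + 121)*(-48 + 16) = sqrt(346)*(-32) = -32*sqrt(346)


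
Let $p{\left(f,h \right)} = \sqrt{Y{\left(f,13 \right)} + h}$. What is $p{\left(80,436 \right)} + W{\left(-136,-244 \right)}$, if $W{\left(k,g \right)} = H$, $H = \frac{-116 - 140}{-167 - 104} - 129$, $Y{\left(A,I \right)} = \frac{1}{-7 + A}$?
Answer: $- \frac{34703}{271} + \frac{\sqrt{2323517}}{73} \approx -107.17$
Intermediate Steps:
$p{\left(f,h \right)} = \sqrt{h + \frac{1}{-7 + f}}$ ($p{\left(f,h \right)} = \sqrt{\frac{1}{-7 + f} + h} = \sqrt{h + \frac{1}{-7 + f}}$)
$H = - \frac{34703}{271}$ ($H = - \frac{256}{-271} - 129 = \left(-256\right) \left(- \frac{1}{271}\right) - 129 = \frac{256}{271} - 129 = - \frac{34703}{271} \approx -128.06$)
$W{\left(k,g \right)} = - \frac{34703}{271}$
$p{\left(80,436 \right)} + W{\left(-136,-244 \right)} = \sqrt{\frac{1 + 436 \left(-7 + 80\right)}{-7 + 80}} - \frac{34703}{271} = \sqrt{\frac{1 + 436 \cdot 73}{73}} - \frac{34703}{271} = \sqrt{\frac{1 + 31828}{73}} - \frac{34703}{271} = \sqrt{\frac{1}{73} \cdot 31829} - \frac{34703}{271} = \sqrt{\frac{31829}{73}} - \frac{34703}{271} = \frac{\sqrt{2323517}}{73} - \frac{34703}{271} = - \frac{34703}{271} + \frac{\sqrt{2323517}}{73}$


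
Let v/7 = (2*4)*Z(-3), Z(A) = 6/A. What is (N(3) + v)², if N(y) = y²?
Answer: 10609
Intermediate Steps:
v = -112 (v = 7*((2*4)*(6/(-3))) = 7*(8*(6*(-⅓))) = 7*(8*(-2)) = 7*(-16) = -112)
(N(3) + v)² = (3² - 112)² = (9 - 112)² = (-103)² = 10609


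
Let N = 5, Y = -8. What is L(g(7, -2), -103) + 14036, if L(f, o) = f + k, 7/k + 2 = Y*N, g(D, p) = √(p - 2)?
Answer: 84215/6 + 2*I ≈ 14036.0 + 2.0*I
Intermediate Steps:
g(D, p) = √(-2 + p)
k = -⅙ (k = 7/(-2 - 8*5) = 7/(-2 - 40) = 7/(-42) = 7*(-1/42) = -⅙ ≈ -0.16667)
L(f, o) = -⅙ + f (L(f, o) = f - ⅙ = -⅙ + f)
L(g(7, -2), -103) + 14036 = (-⅙ + √(-2 - 2)) + 14036 = (-⅙ + √(-4)) + 14036 = (-⅙ + 2*I) + 14036 = 84215/6 + 2*I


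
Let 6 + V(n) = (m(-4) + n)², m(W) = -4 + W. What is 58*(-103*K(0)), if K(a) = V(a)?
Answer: -346492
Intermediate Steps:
V(n) = -6 + (-8 + n)² (V(n) = -6 + ((-4 - 4) + n)² = -6 + (-8 + n)²)
K(a) = -6 + (-8 + a)²
58*(-103*K(0)) = 58*(-103*(-6 + (-8 + 0)²)) = 58*(-103*(-6 + (-8)²)) = 58*(-103*(-6 + 64)) = 58*(-103*58) = 58*(-5974) = -346492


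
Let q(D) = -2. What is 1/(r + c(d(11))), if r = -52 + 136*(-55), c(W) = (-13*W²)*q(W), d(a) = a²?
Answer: 1/373134 ≈ 2.6800e-6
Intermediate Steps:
c(W) = 26*W² (c(W) = -13*W²*(-2) = 26*W²)
r = -7532 (r = -52 - 7480 = -7532)
1/(r + c(d(11))) = 1/(-7532 + 26*(11²)²) = 1/(-7532 + 26*121²) = 1/(-7532 + 26*14641) = 1/(-7532 + 380666) = 1/373134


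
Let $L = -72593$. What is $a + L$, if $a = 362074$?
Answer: $289481$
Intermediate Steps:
$a + L = 362074 - 72593 = 289481$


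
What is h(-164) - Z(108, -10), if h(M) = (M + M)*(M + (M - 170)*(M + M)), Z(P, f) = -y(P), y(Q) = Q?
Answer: -35879156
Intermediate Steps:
Z(P, f) = -P
h(M) = 2*M*(M + 2*M*(-170 + M)) (h(M) = (2*M)*(M + (-170 + M)*(2*M)) = (2*M)*(M + 2*M*(-170 + M)) = 2*M*(M + 2*M*(-170 + M)))
h(-164) - Z(108, -10) = (-164)²*(-678 + 4*(-164)) - (-1)*108 = 26896*(-678 - 656) - 1*(-108) = 26896*(-1334) + 108 = -35879264 + 108 = -35879156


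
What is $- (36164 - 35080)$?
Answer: $-1084$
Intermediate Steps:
$- (36164 - 35080) = \left(-1\right) 1084 = -1084$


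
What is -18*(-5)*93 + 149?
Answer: 8519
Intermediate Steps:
-18*(-5)*93 + 149 = 90*93 + 149 = 8370 + 149 = 8519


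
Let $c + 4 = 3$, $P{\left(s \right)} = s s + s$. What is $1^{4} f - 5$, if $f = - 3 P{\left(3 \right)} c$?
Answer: $31$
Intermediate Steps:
$P{\left(s \right)} = s + s^{2}$ ($P{\left(s \right)} = s^{2} + s = s + s^{2}$)
$c = -1$ ($c = -4 + 3 = -1$)
$f = 36$ ($f = - 3 \cdot 3 \left(1 + 3\right) \left(-1\right) = - 3 \cdot 3 \cdot 4 \left(-1\right) = \left(-3\right) 12 \left(-1\right) = \left(-36\right) \left(-1\right) = 36$)
$1^{4} f - 5 = 1^{4} \cdot 36 - 5 = 1 \cdot 36 - 5 = 36 - 5 = 31$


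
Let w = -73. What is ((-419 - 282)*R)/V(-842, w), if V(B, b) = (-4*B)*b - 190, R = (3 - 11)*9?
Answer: -8412/41009 ≈ -0.20513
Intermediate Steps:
R = -72 (R = -8*9 = -72)
V(B, b) = -190 - 4*B*b (V(B, b) = -4*B*b - 190 = -190 - 4*B*b)
((-419 - 282)*R)/V(-842, w) = ((-419 - 282)*(-72))/(-190 - 4*(-842)*(-73)) = (-701*(-72))/(-190 - 245864) = 50472/(-246054) = 50472*(-1/246054) = -8412/41009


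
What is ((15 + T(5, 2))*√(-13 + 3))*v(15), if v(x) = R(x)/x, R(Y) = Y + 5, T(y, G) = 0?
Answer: 20*I*√10 ≈ 63.246*I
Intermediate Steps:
R(Y) = 5 + Y
v(x) = (5 + x)/x
((15 + T(5, 2))*√(-13 + 3))*v(15) = ((15 + 0)*√(-13 + 3))*((5 + 15)/15) = (15*√(-10))*((1/15)*20) = (15*(I*√10))*(4/3) = (15*I*√10)*(4/3) = 20*I*√10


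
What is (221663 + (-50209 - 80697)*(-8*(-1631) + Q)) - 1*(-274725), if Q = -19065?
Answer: 788157790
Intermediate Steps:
(221663 + (-50209 - 80697)*(-8*(-1631) + Q)) - 1*(-274725) = (221663 + (-50209 - 80697)*(-8*(-1631) - 19065)) - 1*(-274725) = (221663 - 130906*(13048 - 19065)) + 274725 = (221663 - 130906*(-6017)) + 274725 = (221663 + 787661402) + 274725 = 787883065 + 274725 = 788157790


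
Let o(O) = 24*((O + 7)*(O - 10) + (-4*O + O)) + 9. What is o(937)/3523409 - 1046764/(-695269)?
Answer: 18243395736209/2449717052021 ≈ 7.4471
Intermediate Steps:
o(O) = 9 - 72*O + 24*(-10 + O)*(7 + O) (o(O) = 24*((7 + O)*(-10 + O) - 3*O) + 9 = 24*((-10 + O)*(7 + O) - 3*O) + 9 = 24*(-3*O + (-10 + O)*(7 + O)) + 9 = (-72*O + 24*(-10 + O)*(7 + O)) + 9 = 9 - 72*O + 24*(-10 + O)*(7 + O))
o(937)/3523409 - 1046764/(-695269) = (-1671 - 144*937 + 24*937**2)/3523409 - 1046764/(-695269) = (-1671 - 134928 + 24*877969)*(1/3523409) - 1046764*(-1/695269) = (-1671 - 134928 + 21071256)*(1/3523409) + 1046764/695269 = 20934657*(1/3523409) + 1046764/695269 = 20934657/3523409 + 1046764/695269 = 18243395736209/2449717052021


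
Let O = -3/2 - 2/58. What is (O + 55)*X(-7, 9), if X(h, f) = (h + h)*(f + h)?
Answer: -43414/29 ≈ -1497.0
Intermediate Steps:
X(h, f) = 2*h*(f + h) (X(h, f) = (2*h)*(f + h) = 2*h*(f + h))
O = -89/58 (O = -3*½ - 2*1/58 = -3/2 - 1/29 = -89/58 ≈ -1.5345)
(O + 55)*X(-7, 9) = (-89/58 + 55)*(2*(-7)*(9 - 7)) = 3101*(2*(-7)*2)/58 = (3101/58)*(-28) = -43414/29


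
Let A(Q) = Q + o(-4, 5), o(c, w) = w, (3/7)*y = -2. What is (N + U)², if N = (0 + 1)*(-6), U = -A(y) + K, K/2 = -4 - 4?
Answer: 4489/9 ≈ 498.78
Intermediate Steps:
y = -14/3 (y = (7/3)*(-2) = -14/3 ≈ -4.6667)
K = -16 (K = 2*(-4 - 4) = 2*(-8) = -16)
A(Q) = 5 + Q (A(Q) = Q + 5 = 5 + Q)
U = -49/3 (U = -(5 - 14/3) - 16 = -1*⅓ - 16 = -⅓ - 16 = -49/3 ≈ -16.333)
N = -6 (N = 1*(-6) = -6)
(N + U)² = (-6 - 49/3)² = (-67/3)² = 4489/9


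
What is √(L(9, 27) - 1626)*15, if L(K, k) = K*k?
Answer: 15*I*√1383 ≈ 557.83*I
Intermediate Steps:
√(L(9, 27) - 1626)*15 = √(9*27 - 1626)*15 = √(243 - 1626)*15 = √(-1383)*15 = (I*√1383)*15 = 15*I*√1383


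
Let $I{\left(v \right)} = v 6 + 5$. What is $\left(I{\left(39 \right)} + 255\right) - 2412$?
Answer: $-1918$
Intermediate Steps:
$I{\left(v \right)} = 5 + 6 v$ ($I{\left(v \right)} = 6 v + 5 = 5 + 6 v$)
$\left(I{\left(39 \right)} + 255\right) - 2412 = \left(\left(5 + 6 \cdot 39\right) + 255\right) - 2412 = \left(\left(5 + 234\right) + 255\right) - 2412 = \left(239 + 255\right) - 2412 = 494 - 2412 = -1918$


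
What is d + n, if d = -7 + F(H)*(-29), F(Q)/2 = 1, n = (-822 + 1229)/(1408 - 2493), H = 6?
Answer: -70932/1085 ≈ -65.375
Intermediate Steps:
n = -407/1085 (n = 407/(-1085) = 407*(-1/1085) = -407/1085 ≈ -0.37512)
F(Q) = 2 (F(Q) = 2*1 = 2)
d = -65 (d = -7 + 2*(-29) = -7 - 58 = -65)
d + n = -65 - 407/1085 = -70932/1085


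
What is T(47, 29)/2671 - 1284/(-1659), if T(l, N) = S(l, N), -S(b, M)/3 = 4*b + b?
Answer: 753323/1477063 ≈ 0.51001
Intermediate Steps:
S(b, M) = -15*b (S(b, M) = -3*(4*b + b) = -15*b)
T(l, N) = -15*l
T(47, 29)/2671 - 1284/(-1659) = -15*47/2671 - 1284/(-1659) = -705*1/2671 - 1284*(-1/1659) = -705/2671 + 428/553 = 753323/1477063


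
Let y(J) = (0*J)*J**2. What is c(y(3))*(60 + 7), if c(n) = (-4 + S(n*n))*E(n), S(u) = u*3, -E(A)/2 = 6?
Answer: 3216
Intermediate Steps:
E(A) = -12 (E(A) = -2*6 = -12)
S(u) = 3*u
y(J) = 0 (y(J) = 0*J**2 = 0)
c(n) = 48 - 36*n**2 (c(n) = (-4 + 3*(n*n))*(-12) = (-4 + 3*n**2)*(-12) = 48 - 36*n**2)
c(y(3))*(60 + 7) = (48 - 36*0**2)*(60 + 7) = (48 - 36*0)*67 = (48 + 0)*67 = 48*67 = 3216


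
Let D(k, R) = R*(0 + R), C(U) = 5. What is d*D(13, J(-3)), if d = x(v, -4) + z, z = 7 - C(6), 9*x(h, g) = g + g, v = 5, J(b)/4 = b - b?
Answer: 0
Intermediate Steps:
J(b) = 0 (J(b) = 4*(b - b) = 4*0 = 0)
x(h, g) = 2*g/9 (x(h, g) = (g + g)/9 = (2*g)/9 = 2*g/9)
z = 2 (z = 7 - 1*5 = 7 - 5 = 2)
D(k, R) = R² (D(k, R) = R*R = R²)
d = 10/9 (d = (2/9)*(-4) + 2 = -8/9 + 2 = 10/9 ≈ 1.1111)
d*D(13, J(-3)) = (10/9)*0² = (10/9)*0 = 0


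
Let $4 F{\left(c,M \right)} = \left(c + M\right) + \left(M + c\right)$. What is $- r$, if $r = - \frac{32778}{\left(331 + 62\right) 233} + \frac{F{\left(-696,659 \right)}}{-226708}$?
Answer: $\frac{4952893865}{13839616568} \approx 0.35788$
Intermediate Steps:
$F{\left(c,M \right)} = \frac{M}{2} + \frac{c}{2}$ ($F{\left(c,M \right)} = \frac{\left(c + M\right) + \left(M + c\right)}{4} = \frac{\left(M + c\right) + \left(M + c\right)}{4} = \frac{2 M + 2 c}{4} = \frac{M}{2} + \frac{c}{2}$)
$r = - \frac{4952893865}{13839616568}$ ($r = - \frac{32778}{\left(331 + 62\right) 233} + \frac{\frac{1}{2} \cdot 659 + \frac{1}{2} \left(-696\right)}{-226708} = - \frac{32778}{393 \cdot 233} + \left(\frac{659}{2} - 348\right) \left(- \frac{1}{226708}\right) = - \frac{32778}{91569} - - \frac{37}{453416} = \left(-32778\right) \frac{1}{91569} + \frac{37}{453416} = - \frac{10926}{30523} + \frac{37}{453416} = - \frac{4952893865}{13839616568} \approx -0.35788$)
$- r = \left(-1\right) \left(- \frac{4952893865}{13839616568}\right) = \frac{4952893865}{13839616568}$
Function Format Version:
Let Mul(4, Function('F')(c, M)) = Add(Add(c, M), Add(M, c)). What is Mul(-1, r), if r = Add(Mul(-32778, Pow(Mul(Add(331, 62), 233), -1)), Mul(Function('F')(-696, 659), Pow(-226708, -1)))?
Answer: Rational(4952893865, 13839616568) ≈ 0.35788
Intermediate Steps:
Function('F')(c, M) = Add(Mul(Rational(1, 2), M), Mul(Rational(1, 2), c)) (Function('F')(c, M) = Mul(Rational(1, 4), Add(Add(c, M), Add(M, c))) = Mul(Rational(1, 4), Add(Add(M, c), Add(M, c))) = Mul(Rational(1, 4), Add(Mul(2, M), Mul(2, c))) = Add(Mul(Rational(1, 2), M), Mul(Rational(1, 2), c)))
r = Rational(-4952893865, 13839616568) (r = Add(Mul(-32778, Pow(Mul(Add(331, 62), 233), -1)), Mul(Add(Mul(Rational(1, 2), 659), Mul(Rational(1, 2), -696)), Pow(-226708, -1))) = Add(Mul(-32778, Pow(Mul(393, 233), -1)), Mul(Add(Rational(659, 2), -348), Rational(-1, 226708))) = Add(Mul(-32778, Pow(91569, -1)), Mul(Rational(-37, 2), Rational(-1, 226708))) = Add(Mul(-32778, Rational(1, 91569)), Rational(37, 453416)) = Add(Rational(-10926, 30523), Rational(37, 453416)) = Rational(-4952893865, 13839616568) ≈ -0.35788)
Mul(-1, r) = Mul(-1, Rational(-4952893865, 13839616568)) = Rational(4952893865, 13839616568)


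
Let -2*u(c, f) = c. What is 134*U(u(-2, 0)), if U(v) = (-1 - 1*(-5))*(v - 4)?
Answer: -1608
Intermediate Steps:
u(c, f) = -c/2
U(v) = -16 + 4*v (U(v) = (-1 + 5)*(-4 + v) = 4*(-4 + v) = -16 + 4*v)
134*U(u(-2, 0)) = 134*(-16 + 4*(-½*(-2))) = 134*(-16 + 4*1) = 134*(-16 + 4) = 134*(-12) = -1608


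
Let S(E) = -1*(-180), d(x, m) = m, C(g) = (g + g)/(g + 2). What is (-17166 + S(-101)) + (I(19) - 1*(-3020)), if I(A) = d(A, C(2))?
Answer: -13965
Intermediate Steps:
C(g) = 2*g/(2 + g) (C(g) = (2*g)/(2 + g) = 2*g/(2 + g))
I(A) = 1 (I(A) = 2*2/(2 + 2) = 2*2/4 = 2*2*(1/4) = 1)
S(E) = 180
(-17166 + S(-101)) + (I(19) - 1*(-3020)) = (-17166 + 180) + (1 - 1*(-3020)) = -16986 + (1 + 3020) = -16986 + 3021 = -13965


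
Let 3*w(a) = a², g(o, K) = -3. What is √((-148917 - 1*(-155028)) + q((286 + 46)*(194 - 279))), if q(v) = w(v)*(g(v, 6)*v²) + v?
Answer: 3*I*√70466958724286901 ≈ 7.9637e+8*I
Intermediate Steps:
w(a) = a²/3
q(v) = v - v⁴ (q(v) = (v²/3)*(-3*v²) + v = -v⁴ + v = v - v⁴)
√((-148917 - 1*(-155028)) + q((286 + 46)*(194 - 279))) = √((-148917 - 1*(-155028)) + ((286 + 46)*(194 - 279) - ((286 + 46)*(194 - 279))⁴)) = √((-148917 + 155028) + (332*(-85) - (332*(-85))⁴)) = √(6111 + (-28220 - 1*(-28220)⁴)) = √(6111 + (-28220 - 1*634202628518560000)) = √(6111 + (-28220 - 634202628518560000)) = √(6111 - 634202628518588220) = √(-634202628518582109) = 3*I*√70466958724286901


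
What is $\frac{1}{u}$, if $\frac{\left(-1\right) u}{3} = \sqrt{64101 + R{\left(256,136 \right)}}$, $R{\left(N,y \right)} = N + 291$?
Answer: $- \frac{\sqrt{16162}}{96972} \approx -0.001311$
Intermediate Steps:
$R{\left(N,y \right)} = 291 + N$
$u = - 6 \sqrt{16162}$ ($u = - 3 \sqrt{64101 + \left(291 + 256\right)} = - 3 \sqrt{64101 + 547} = - 3 \sqrt{64648} = - 3 \cdot 2 \sqrt{16162} = - 6 \sqrt{16162} \approx -762.78$)
$\frac{1}{u} = \frac{1}{\left(-6\right) \sqrt{16162}} = - \frac{\sqrt{16162}}{96972}$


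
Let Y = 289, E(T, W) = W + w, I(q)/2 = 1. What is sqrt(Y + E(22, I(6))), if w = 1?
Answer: 2*sqrt(73) ≈ 17.088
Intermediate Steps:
I(q) = 2 (I(q) = 2*1 = 2)
E(T, W) = 1 + W (E(T, W) = W + 1 = 1 + W)
sqrt(Y + E(22, I(6))) = sqrt(289 + (1 + 2)) = sqrt(289 + 3) = sqrt(292) = 2*sqrt(73)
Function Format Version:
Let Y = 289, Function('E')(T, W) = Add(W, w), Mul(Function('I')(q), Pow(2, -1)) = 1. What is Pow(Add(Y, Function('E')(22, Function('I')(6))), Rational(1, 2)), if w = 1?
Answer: Mul(2, Pow(73, Rational(1, 2))) ≈ 17.088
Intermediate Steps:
Function('I')(q) = 2 (Function('I')(q) = Mul(2, 1) = 2)
Function('E')(T, W) = Add(1, W) (Function('E')(T, W) = Add(W, 1) = Add(1, W))
Pow(Add(Y, Function('E')(22, Function('I')(6))), Rational(1, 2)) = Pow(Add(289, Add(1, 2)), Rational(1, 2)) = Pow(Add(289, 3), Rational(1, 2)) = Pow(292, Rational(1, 2)) = Mul(2, Pow(73, Rational(1, 2)))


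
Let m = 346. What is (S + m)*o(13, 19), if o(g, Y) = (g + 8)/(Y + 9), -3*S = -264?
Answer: 651/2 ≈ 325.50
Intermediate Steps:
S = 88 (S = -1/3*(-264) = 88)
o(g, Y) = (8 + g)/(9 + Y)
(S + m)*o(13, 19) = (88 + 346)*((8 + 13)/(9 + 19)) = 434*(21/28) = 434*((1/28)*21) = 434*(3/4) = 651/2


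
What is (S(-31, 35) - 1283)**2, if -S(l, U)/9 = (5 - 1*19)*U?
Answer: 9778129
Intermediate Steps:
S(l, U) = 126*U (S(l, U) = -9*(5 - 1*19)*U = -9*(5 - 19)*U = -(-126)*U = 126*U)
(S(-31, 35) - 1283)**2 = (126*35 - 1283)**2 = (4410 - 1283)**2 = 3127**2 = 9778129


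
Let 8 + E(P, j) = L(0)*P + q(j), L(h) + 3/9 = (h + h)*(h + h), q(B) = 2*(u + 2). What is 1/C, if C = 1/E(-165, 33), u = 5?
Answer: 61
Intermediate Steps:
q(B) = 14 (q(B) = 2*(5 + 2) = 2*7 = 14)
L(h) = -1/3 + 4*h**2 (L(h) = -1/3 + (h + h)*(h + h) = -1/3 + (2*h)*(2*h) = -1/3 + 4*h**2)
E(P, j) = 6 - P/3 (E(P, j) = -8 + ((-1/3 + 4*0**2)*P + 14) = -8 + ((-1/3 + 4*0)*P + 14) = -8 + ((-1/3 + 0)*P + 14) = -8 + (-P/3 + 14) = -8 + (14 - P/3) = 6 - P/3)
C = 1/61 (C = 1/(6 - 1/3*(-165)) = 1/(6 + 55) = 1/61 ≈ 0.016393)
1/C = 1/(1/61) = 61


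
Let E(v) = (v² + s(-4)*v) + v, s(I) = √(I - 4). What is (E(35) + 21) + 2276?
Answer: 3557 + 70*I*√2 ≈ 3557.0 + 98.995*I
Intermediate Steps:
s(I) = √(-4 + I)
E(v) = v + v² + 2*I*v*√2 (E(v) = (v² + √(-4 - 4)*v) + v = (v² + √(-8)*v) + v = (v² + (2*I*√2)*v) + v = (v² + 2*I*v*√2) + v = v + v² + 2*I*v*√2)
(E(35) + 21) + 2276 = (35*(1 + 35 + 2*I*√2) + 21) + 2276 = (35*(36 + 2*I*√2) + 21) + 2276 = ((1260 + 70*I*√2) + 21) + 2276 = (1281 + 70*I*√2) + 2276 = 3557 + 70*I*√2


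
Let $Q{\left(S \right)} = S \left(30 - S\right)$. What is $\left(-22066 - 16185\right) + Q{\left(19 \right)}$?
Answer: $-38042$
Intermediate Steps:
$\left(-22066 - 16185\right) + Q{\left(19 \right)} = \left(-22066 - 16185\right) + 19 \left(30 - 19\right) = -38251 + 19 \left(30 - 19\right) = -38251 + 19 \cdot 11 = -38251 + 209 = -38042$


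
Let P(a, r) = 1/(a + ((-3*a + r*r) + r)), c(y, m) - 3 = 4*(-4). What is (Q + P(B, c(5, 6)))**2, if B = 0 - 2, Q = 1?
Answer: 25921/25600 ≈ 1.0125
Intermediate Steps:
c(y, m) = -13 (c(y, m) = 3 + 4*(-4) = 3 - 16 = -13)
B = -2
P(a, r) = 1/(r + r**2 - 2*a) (P(a, r) = 1/(a + ((-3*a + r**2) + r)) = 1/(a + ((r**2 - 3*a) + r)) = 1/(a + (r + r**2 - 3*a)) = 1/(r + r**2 - 2*a))
(Q + P(B, c(5, 6)))**2 = (1 + 1/(-13 + (-13)**2 - 2*(-2)))**2 = (1 + 1/(-13 + 169 + 4))**2 = (1 + 1/160)**2 = (161/160)**2 = 25921/25600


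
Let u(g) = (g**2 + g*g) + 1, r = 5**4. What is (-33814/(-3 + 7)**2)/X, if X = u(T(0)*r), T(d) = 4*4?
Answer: -16907/1600000008 ≈ -1.0567e-5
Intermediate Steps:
T(d) = 16
r = 625
u(g) = 1 + 2*g**2 (u(g) = (g**2 + g**2) + 1 = 2*g**2 + 1 = 1 + 2*g**2)
X = 200000001 (X = 1 + 2*(16*625)**2 = 1 + 2*10000**2 = 1 + 2*100000000 = 1 + 200000000 = 200000001)
(-33814/(-3 + 7)**2)/X = -33814/(-3 + 7)**2/200000001 = -33814/(4**2)*(1/200000001) = -33814/16*(1/200000001) = -33814*1/16*(1/200000001) = -16907/8*1/200000001 = -16907/1600000008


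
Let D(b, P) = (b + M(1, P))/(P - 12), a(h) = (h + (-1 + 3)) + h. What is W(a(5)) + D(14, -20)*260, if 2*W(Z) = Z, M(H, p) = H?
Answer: -927/8 ≈ -115.88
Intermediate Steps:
a(h) = 2 + 2*h (a(h) = (h + 2) + h = (2 + h) + h = 2 + 2*h)
D(b, P) = (1 + b)/(-12 + P) (D(b, P) = (b + 1)/(P - 12) = (1 + b)/(-12 + P))
W(Z) = Z/2
W(a(5)) + D(14, -20)*260 = (2 + 2*5)/2 + ((1 + 14)/(-12 - 20))*260 = (2 + 10)/2 + (15/(-32))*260 = (½)*12 - 1/32*15*260 = 6 - 15/32*260 = 6 - 975/8 = -927/8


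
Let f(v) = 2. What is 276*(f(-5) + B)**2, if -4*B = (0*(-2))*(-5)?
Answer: 1104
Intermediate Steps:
B = 0 (B = -0*(-2)*(-5)/4 = -0*(-5) = -1/4*0 = 0)
276*(f(-5) + B)**2 = 276*(2 + 0)**2 = 276*2**2 = 276*4 = 1104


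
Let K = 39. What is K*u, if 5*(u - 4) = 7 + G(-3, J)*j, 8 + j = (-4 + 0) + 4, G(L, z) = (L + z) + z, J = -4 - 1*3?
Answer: 6357/5 ≈ 1271.4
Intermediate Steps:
J = -7 (J = -4 - 3 = -7)
G(L, z) = L + 2*z
j = -8 (j = -8 + ((-4 + 0) + 4) = -8 + (-4 + 4) = -8 + 0 = -8)
u = 163/5 (u = 4 + (7 + (-3 + 2*(-7))*(-8))/5 = 4 + (7 + (-3 - 14)*(-8))/5 = 4 + (7 - 17*(-8))/5 = 4 + (7 + 136)/5 = 4 + (⅕)*143 = 4 + 143/5 = 163/5 ≈ 32.600)
K*u = 39*(163/5) = 6357/5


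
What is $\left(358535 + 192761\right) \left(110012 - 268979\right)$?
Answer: $-87637871232$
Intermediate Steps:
$\left(358535 + 192761\right) \left(110012 - 268979\right) = 551296 \left(-158967\right) = -87637871232$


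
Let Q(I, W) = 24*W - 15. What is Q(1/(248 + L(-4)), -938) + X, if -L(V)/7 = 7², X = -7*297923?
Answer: -2107988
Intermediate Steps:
X = -2085461
L(V) = -343 (L(V) = -7*7² = -7*49 = -343)
Q(I, W) = -15 + 24*W
Q(1/(248 + L(-4)), -938) + X = (-15 + 24*(-938)) - 2085461 = (-15 - 22512) - 2085461 = -22527 - 2085461 = -2107988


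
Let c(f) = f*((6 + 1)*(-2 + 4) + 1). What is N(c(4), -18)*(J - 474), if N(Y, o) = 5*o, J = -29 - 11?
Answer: 46260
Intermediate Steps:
J = -40
c(f) = 15*f (c(f) = f*(7*2 + 1) = f*(14 + 1) = f*15 = 15*f)
N(c(4), -18)*(J - 474) = (5*(-18))*(-40 - 474) = -90*(-514) = 46260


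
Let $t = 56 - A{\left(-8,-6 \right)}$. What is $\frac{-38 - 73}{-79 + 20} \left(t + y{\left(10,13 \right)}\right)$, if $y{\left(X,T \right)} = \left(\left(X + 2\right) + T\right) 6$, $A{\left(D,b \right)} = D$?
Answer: $\frac{23754}{59} \approx 402.61$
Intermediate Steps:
$y{\left(X,T \right)} = 12 + 6 T + 6 X$ ($y{\left(X,T \right)} = \left(\left(2 + X\right) + T\right) 6 = \left(2 + T + X\right) 6 = 12 + 6 T + 6 X$)
$t = 64$ ($t = 56 - -8 = 56 + 8 = 64$)
$\frac{-38 - 73}{-79 + 20} \left(t + y{\left(10,13 \right)}\right) = \frac{-38 - 73}{-79 + 20} \left(64 + \left(12 + 6 \cdot 13 + 6 \cdot 10\right)\right) = - \frac{111}{-59} \left(64 + \left(12 + 78 + 60\right)\right) = \left(-111\right) \left(- \frac{1}{59}\right) \left(64 + 150\right) = \frac{111}{59} \cdot 214 = \frac{23754}{59}$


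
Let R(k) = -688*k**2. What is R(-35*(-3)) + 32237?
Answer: -7552963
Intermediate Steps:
R(-35*(-3)) + 32237 = -688*(-35*(-3))**2 + 32237 = -688*105**2 + 32237 = -688*11025 + 32237 = -7585200 + 32237 = -7552963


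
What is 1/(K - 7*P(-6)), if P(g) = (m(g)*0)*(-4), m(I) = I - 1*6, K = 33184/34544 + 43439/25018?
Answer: 3177286/8568949 ≈ 0.37079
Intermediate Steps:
K = 8568949/3177286 (K = 33184*(1/34544) + 43439*(1/25018) = 122/127 + 43439/25018 = 8568949/3177286 ≈ 2.6969)
m(I) = -6 + I (m(I) = I - 6 = -6 + I)
P(g) = 0 (P(g) = ((-6 + g)*0)*(-4) = 0*(-4) = 0)
1/(K - 7*P(-6)) = 1/(8568949/3177286 - 7*0) = 1/(8568949/3177286 + 0) = 1/(8568949/3177286) = 3177286/8568949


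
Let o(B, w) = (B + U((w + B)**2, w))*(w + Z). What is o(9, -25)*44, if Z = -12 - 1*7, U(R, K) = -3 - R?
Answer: 484000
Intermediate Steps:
Z = -19 (Z = -12 - 7 = -19)
o(B, w) = (-19 + w)*(-3 + B - (B + w)**2) (o(B, w) = (B + (-3 - (w + B)**2))*(w - 19) = (B + (-3 - (B + w)**2))*(-19 + w) = (-3 + B - (B + w)**2)*(-19 + w) = (-19 + w)*(-3 + B - (B + w)**2))
o(9, -25)*44 = (57 - 19*9 + 19*(9 - 25)**2 + 9*(-25) - 1*(-25)*(3 + (9 - 25)**2))*44 = (57 - 171 + 19*(-16)**2 - 225 - 1*(-25)*(3 + (-16)**2))*44 = (57 - 171 + 19*256 - 225 - 1*(-25)*(3 + 256))*44 = (57 - 171 + 4864 - 225 - 1*(-25)*259)*44 = (57 - 171 + 4864 - 225 + 6475)*44 = 11000*44 = 484000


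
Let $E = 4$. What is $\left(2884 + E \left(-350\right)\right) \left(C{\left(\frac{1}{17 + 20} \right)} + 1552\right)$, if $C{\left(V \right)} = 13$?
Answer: $2322460$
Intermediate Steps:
$\left(2884 + E \left(-350\right)\right) \left(C{\left(\frac{1}{17 + 20} \right)} + 1552\right) = \left(2884 + 4 \left(-350\right)\right) \left(13 + 1552\right) = \left(2884 - 1400\right) 1565 = 1484 \cdot 1565 = 2322460$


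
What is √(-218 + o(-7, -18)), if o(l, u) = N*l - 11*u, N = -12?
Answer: 8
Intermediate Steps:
o(l, u) = -12*l - 11*u
√(-218 + o(-7, -18)) = √(-218 + (-12*(-7) - 11*(-18))) = √(-218 + (84 + 198)) = √(-218 + 282) = √64 = 8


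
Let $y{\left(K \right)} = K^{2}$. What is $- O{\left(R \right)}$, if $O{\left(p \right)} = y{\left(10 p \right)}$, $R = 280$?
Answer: $-7840000$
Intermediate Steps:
$O{\left(p \right)} = 100 p^{2}$ ($O{\left(p \right)} = \left(10 p\right)^{2} = 100 p^{2}$)
$- O{\left(R \right)} = - 100 \cdot 280^{2} = - 100 \cdot 78400 = \left(-1\right) 7840000 = -7840000$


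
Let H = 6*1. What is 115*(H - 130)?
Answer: -14260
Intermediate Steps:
H = 6
115*(H - 130) = 115*(6 - 130) = 115*(-124) = -14260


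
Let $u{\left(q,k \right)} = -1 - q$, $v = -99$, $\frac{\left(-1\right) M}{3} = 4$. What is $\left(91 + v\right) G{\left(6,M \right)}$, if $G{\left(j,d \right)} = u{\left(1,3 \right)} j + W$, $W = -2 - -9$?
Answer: $40$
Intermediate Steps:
$M = -12$ ($M = \left(-3\right) 4 = -12$)
$W = 7$ ($W = -2 + 9 = 7$)
$G{\left(j,d \right)} = 7 - 2 j$ ($G{\left(j,d \right)} = \left(-1 - 1\right) j + 7 = - 2 j + 7 = 7 - 2 j$)
$\left(91 + v\right) G{\left(6,M \right)} = \left(91 - 99\right) \left(7 - 12\right) = - 8 \left(7 - 12\right) = \left(-8\right) \left(-5\right) = 40$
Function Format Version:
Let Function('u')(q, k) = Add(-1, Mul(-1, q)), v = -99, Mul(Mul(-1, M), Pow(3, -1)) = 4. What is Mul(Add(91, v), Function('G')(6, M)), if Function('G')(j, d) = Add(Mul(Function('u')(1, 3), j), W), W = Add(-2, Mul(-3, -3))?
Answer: 40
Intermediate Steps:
M = -12 (M = Mul(-3, 4) = -12)
W = 7 (W = Add(-2, 9) = 7)
Function('G')(j, d) = Add(7, Mul(-2, j)) (Function('G')(j, d) = Add(Mul(Add(-1, Mul(-1, 1)), j), 7) = Add(Mul(Add(-1, -1), j), 7) = Add(Mul(-2, j), 7) = Add(7, Mul(-2, j)))
Mul(Add(91, v), Function('G')(6, M)) = Mul(Add(91, -99), Add(7, Mul(-2, 6))) = Mul(-8, Add(7, -12)) = Mul(-8, -5) = 40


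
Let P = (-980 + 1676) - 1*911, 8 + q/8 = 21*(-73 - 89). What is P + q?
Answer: -27495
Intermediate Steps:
q = -27280 (q = -64 + 8*(21*(-73 - 89)) = -64 + 8*(21*(-162)) = -64 + 8*(-3402) = -64 - 27216 = -27280)
P = -215 (P = 696 - 911 = -215)
P + q = -215 - 27280 = -27495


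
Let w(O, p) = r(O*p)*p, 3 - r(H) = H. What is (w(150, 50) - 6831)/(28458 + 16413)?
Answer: -127227/14957 ≈ -8.5062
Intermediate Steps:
r(H) = 3 - H
w(O, p) = p*(3 - O*p) (w(O, p) = (3 - O*p)*p = p*(3 - O*p))
(w(150, 50) - 6831)/(28458 + 16413) = (50*(3 - 1*150*50) - 6831)/(28458 + 16413) = (50*(3 - 7500) - 6831)/44871 = (50*(-7497) - 6831)*(1/44871) = (-374850 - 6831)*(1/44871) = -381681*1/44871 = -127227/14957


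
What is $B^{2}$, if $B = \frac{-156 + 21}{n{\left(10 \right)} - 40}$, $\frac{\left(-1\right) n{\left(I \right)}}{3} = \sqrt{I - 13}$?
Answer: $\frac{18225}{\left(40 + 3 i \sqrt{3}\right)^{2}} \approx 10.83 - 2.862 i$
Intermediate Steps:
$n{\left(I \right)} = - 3 \sqrt{-13 + I}$ ($n{\left(I \right)} = - 3 \sqrt{I - 13} = - 3 \sqrt{-13 + I}$)
$B = - \frac{135}{-40 - 3 i \sqrt{3}}$ ($B = \frac{-156 + 21}{- 3 \sqrt{-13 + 10} - 40} = - \frac{135}{- 3 \sqrt{-3} - 40} = - \frac{135}{- 3 i \sqrt{3} - 40} = - \frac{135}{-40 - 3 i \sqrt{3}} \approx 3.319 - 0.43115 i$)
$B^{2} = \left(\frac{5400}{1627} - \frac{405 i \sqrt{3}}{1627}\right)^{2}$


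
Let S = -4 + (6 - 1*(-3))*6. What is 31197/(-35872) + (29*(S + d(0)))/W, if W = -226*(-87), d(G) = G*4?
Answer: -9678983/12160608 ≈ -0.79593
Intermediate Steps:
S = 50 (S = -4 + (6 + 3)*6 = -4 + 9*6 = -4 + 54 = 50)
d(G) = 4*G
W = 19662
31197/(-35872) + (29*(S + d(0)))/W = 31197/(-35872) + (29*(50 + 4*0))/19662 = 31197*(-1/35872) + (29*(50 + 0))*(1/19662) = -31197/35872 + (29*50)*(1/19662) = -31197/35872 + 1450*(1/19662) = -31197/35872 + 25/339 = -9678983/12160608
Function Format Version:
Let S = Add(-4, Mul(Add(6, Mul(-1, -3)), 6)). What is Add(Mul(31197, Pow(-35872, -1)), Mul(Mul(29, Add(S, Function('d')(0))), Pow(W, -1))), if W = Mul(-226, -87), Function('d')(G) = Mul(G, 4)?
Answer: Rational(-9678983, 12160608) ≈ -0.79593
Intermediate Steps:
S = 50 (S = Add(-4, Mul(Add(6, 3), 6)) = Add(-4, Mul(9, 6)) = Add(-4, 54) = 50)
Function('d')(G) = Mul(4, G)
W = 19662
Add(Mul(31197, Pow(-35872, -1)), Mul(Mul(29, Add(S, Function('d')(0))), Pow(W, -1))) = Add(Mul(31197, Pow(-35872, -1)), Mul(Mul(29, Add(50, Mul(4, 0))), Pow(19662, -1))) = Add(Mul(31197, Rational(-1, 35872)), Mul(Mul(29, Add(50, 0)), Rational(1, 19662))) = Add(Rational(-31197, 35872), Mul(Mul(29, 50), Rational(1, 19662))) = Add(Rational(-31197, 35872), Mul(1450, Rational(1, 19662))) = Add(Rational(-31197, 35872), Rational(25, 339)) = Rational(-9678983, 12160608)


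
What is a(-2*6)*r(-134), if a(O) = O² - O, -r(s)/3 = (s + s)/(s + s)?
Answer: -468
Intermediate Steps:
r(s) = -3 (r(s) = -3*(s + s)/(s + s) = -3*2*s/(2*s) = -3*2*s*1/(2*s) = -3*1 = -3)
a(-2*6)*r(-134) = ((-2*6)*(-1 - 2*6))*(-3) = -12*(-1 - 12)*(-3) = -12*(-13)*(-3) = 156*(-3) = -468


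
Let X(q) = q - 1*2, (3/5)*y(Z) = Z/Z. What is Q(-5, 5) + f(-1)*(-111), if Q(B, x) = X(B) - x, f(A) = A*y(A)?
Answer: 173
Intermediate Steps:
y(Z) = 5/3 (y(Z) = 5*(Z/Z)/3 = (5/3)*1 = 5/3)
X(q) = -2 + q (X(q) = q - 2 = -2 + q)
f(A) = 5*A/3 (f(A) = A*(5/3) = 5*A/3)
Q(B, x) = -2 + B - x (Q(B, x) = (-2 + B) - x = -2 + B - x)
Q(-5, 5) + f(-1)*(-111) = (-2 - 5 - 1*5) + ((5/3)*(-1))*(-111) = (-2 - 5 - 5) - 5/3*(-111) = -12 + 185 = 173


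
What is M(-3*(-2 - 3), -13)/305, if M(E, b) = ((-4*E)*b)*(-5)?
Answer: -780/61 ≈ -12.787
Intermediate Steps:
M(E, b) = 20*E*b (M(E, b) = -4*E*b*(-5) = 20*E*b)
M(-3*(-2 - 3), -13)/305 = (20*(-3*(-2 - 3))*(-13))/305 = (20*(-3*(-5))*(-13))*(1/305) = (20*15*(-13))*(1/305) = -3900*1/305 = -780/61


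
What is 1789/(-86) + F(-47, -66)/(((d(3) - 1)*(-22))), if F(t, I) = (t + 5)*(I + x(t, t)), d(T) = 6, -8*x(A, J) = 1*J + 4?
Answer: -166307/3784 ≈ -43.950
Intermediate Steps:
x(A, J) = -1/2 - J/8 (x(A, J) = -(1*J + 4)/8 = -(J + 4)/8 = -(4 + J)/8 = -1/2 - J/8)
F(t, I) = (5 + t)*(-1/2 + I - t/8) (F(t, I) = (t + 5)*(I + (-1/2 - t/8)) = (5 + t)*(-1/2 + I - t/8))
1789/(-86) + F(-47, -66)/(((d(3) - 1)*(-22))) = 1789/(-86) + (-5/2 + 5*(-66) - 9/8*(-47) - 1/8*(-47)**2 - 66*(-47))/(((6 - 1)*(-22))) = 1789*(-1/86) + (-5/2 - 330 + 423/8 - 1/8*2209 + 3102)/((5*(-22))) = -1789/86 + (-5/2 - 330 + 423/8 - 2209/8 + 3102)/(-110) = -1789/86 + (10185/4)*(-1/110) = -1789/86 - 2037/88 = -166307/3784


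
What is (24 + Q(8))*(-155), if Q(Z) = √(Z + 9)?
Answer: -3720 - 155*√17 ≈ -4359.1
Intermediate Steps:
Q(Z) = √(9 + Z)
(24 + Q(8))*(-155) = (24 + √(9 + 8))*(-155) = (24 + √17)*(-155) = -3720 - 155*√17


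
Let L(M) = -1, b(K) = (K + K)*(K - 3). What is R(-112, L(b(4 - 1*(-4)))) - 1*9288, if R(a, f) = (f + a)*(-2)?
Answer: -9062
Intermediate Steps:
b(K) = 2*K*(-3 + K) (b(K) = (2*K)*(-3 + K) = 2*K*(-3 + K))
R(a, f) = -2*a - 2*f (R(a, f) = (a + f)*(-2) = -2*a - 2*f)
R(-112, L(b(4 - 1*(-4)))) - 1*9288 = (-2*(-112) - 2*(-1)) - 1*9288 = (224 + 2) - 9288 = 226 - 9288 = -9062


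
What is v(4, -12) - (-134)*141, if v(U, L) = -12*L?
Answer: 19038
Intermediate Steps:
v(4, -12) - (-134)*141 = -12*(-12) - (-134)*141 = 144 - 134*(-141) = 144 + 18894 = 19038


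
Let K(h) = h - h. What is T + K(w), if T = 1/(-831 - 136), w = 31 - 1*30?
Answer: -1/967 ≈ -0.0010341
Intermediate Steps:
w = 1 (w = 31 - 30 = 1)
K(h) = 0
T = -1/967 (T = 1/(-967) = -1/967 ≈ -0.0010341)
T + K(w) = -1/967 + 0 = -1/967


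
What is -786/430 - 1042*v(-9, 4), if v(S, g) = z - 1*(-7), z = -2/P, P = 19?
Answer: -29355397/4085 ≈ -7186.1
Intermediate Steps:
z = -2/19 ≈ -0.10526
v(S, g) = 131/19 (v(S, g) = -2/19 - 1*(-7) = -2/19 + 7 = 131/19)
-786/430 - 1042*v(-9, 4) = -786/430 - 1042*131/19 = -786*1/430 - 136502/19 = -393/215 - 136502/19 = -29355397/4085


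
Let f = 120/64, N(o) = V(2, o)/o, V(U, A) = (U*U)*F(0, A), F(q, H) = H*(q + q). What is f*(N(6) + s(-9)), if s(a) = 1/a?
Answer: -5/24 ≈ -0.20833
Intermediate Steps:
F(q, H) = 2*H*q (F(q, H) = H*(2*q) = 2*H*q)
s(a) = 1/a
V(U, A) = 0 (V(U, A) = (U*U)*(2*A*0) = U²*0 = 0)
N(o) = 0 (N(o) = 0/o = 0)
f = 15/8 (f = 120*(1/64) = 15/8 ≈ 1.8750)
f*(N(6) + s(-9)) = 15*(0 + 1/(-9))/8 = 15*(0 - ⅑)/8 = (15/8)*(-⅑) = -5/24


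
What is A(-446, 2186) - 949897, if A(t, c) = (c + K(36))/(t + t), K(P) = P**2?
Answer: -423655803/446 ≈ -9.4990e+5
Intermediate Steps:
A(t, c) = (1296 + c)/(2*t) (A(t, c) = (c + 36**2)/(t + t) = (c + 1296)/((2*t)) = (1296 + c)*(1/(2*t)) = (1296 + c)/(2*t))
A(-446, 2186) - 949897 = (1/2)*(1296 + 2186)/(-446) - 949897 = (1/2)*(-1/446)*3482 - 949897 = -1741/446 - 949897 = -423655803/446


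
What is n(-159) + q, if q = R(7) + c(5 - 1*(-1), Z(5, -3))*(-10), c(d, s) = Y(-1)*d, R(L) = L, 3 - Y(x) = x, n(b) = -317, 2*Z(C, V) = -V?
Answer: -550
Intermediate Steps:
Z(C, V) = -V/2 (Z(C, V) = (-V)/2 = -V/2)
Y(x) = 3 - x
c(d, s) = 4*d (c(d, s) = (3 - 1*(-1))*d = (3 + 1)*d = 4*d)
q = -233 (q = 7 + (4*(5 - 1*(-1)))*(-10) = 7 + (4*(5 + 1))*(-10) = 7 + (4*6)*(-10) = 7 + 24*(-10) = 7 - 240 = -233)
n(-159) + q = -317 - 233 = -550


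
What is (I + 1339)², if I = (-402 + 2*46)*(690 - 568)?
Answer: 1330863361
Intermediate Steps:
I = -37820 (I = (-402 + 92)*122 = -310*122 = -37820)
(I + 1339)² = (-37820 + 1339)² = (-36481)² = 1330863361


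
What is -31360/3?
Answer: -31360/3 ≈ -10453.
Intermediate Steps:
-31360/3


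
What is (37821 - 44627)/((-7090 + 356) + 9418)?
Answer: -3403/1342 ≈ -2.5358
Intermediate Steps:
(37821 - 44627)/((-7090 + 356) + 9418) = -6806/(-6734 + 9418) = -6806/2684 = -6806*1/2684 = -3403/1342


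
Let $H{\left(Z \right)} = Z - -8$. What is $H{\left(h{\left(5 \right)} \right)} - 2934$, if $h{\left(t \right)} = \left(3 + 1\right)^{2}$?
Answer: $-2910$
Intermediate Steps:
$h{\left(t \right)} = 16$ ($h{\left(t \right)} = 4^{2} = 16$)
$H{\left(Z \right)} = 8 + Z$ ($H{\left(Z \right)} = Z + 8 = 8 + Z$)
$H{\left(h{\left(5 \right)} \right)} - 2934 = \left(8 + 16\right) - 2934 = 24 - 2934 = -2910$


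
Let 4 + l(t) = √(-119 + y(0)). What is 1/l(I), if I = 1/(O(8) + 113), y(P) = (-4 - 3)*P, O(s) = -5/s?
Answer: -4/135 - I*√119/135 ≈ -0.02963 - 0.080805*I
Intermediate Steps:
y(P) = -7*P
I = 8/899 (I = 1/(-5/8 + 113) = 1/(899/8) = 8/899 ≈ 0.0088988)
l(t) = -4 + I*√119 (l(t) = -4 + √(-119 - 7*0) = -4 + √(-119 + 0) = -4 + √(-119) = -4 + I*√119)
1/l(I) = 1/(-4 + I*√119)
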